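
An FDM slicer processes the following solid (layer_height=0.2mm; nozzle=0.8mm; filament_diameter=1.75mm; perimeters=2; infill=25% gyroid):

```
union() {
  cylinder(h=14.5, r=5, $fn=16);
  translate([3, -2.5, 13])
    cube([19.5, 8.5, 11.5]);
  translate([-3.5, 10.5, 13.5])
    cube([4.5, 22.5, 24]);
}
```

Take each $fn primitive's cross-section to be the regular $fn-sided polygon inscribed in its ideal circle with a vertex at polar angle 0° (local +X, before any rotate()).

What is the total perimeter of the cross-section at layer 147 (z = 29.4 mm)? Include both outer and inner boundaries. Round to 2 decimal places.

At z = 29.4 mm: the cylinder is not intersected at this z (z outside [0, 14.5]); the cube at (3, -2.5) does not reach this height (z outside [13, 24.5]); the cube at (-3.5, 10.5) (footprint 4.5×22.5) is included at this height (perimeter 54.00 mm); Combining (union): only the 4.5×22.5 cube at (-3.5, 10.5) is present, so the union is just that shape — boundary = 54.00 mm. Overall, the cross-section is a single solid region. Total boundary length (outer) = 54.00 mm.

54.00 mm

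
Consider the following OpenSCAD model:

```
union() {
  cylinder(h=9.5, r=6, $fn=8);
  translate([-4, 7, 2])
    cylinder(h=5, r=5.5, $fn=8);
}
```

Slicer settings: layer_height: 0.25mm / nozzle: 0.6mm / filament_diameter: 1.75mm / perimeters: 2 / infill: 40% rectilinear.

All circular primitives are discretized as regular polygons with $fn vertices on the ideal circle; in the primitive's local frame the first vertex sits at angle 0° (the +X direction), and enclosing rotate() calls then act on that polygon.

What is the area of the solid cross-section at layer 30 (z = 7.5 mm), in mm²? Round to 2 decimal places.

101.82 mm²

At z = 7.5 mm: the cylinder: section is a regular 8-gon, circumradius r=6 (area = (8/2)·6.000²·sin(360°/8) = 101.82 mm²); the cylinder at (-4, 7) is not intersected at this z (z outside [2, 7]); Taking the union: only the r=6 cylinder is present, so the union is just that shape — area = 101.82 mm². Overall, the cross-section is a single solid region. Net area = 101.82 mm².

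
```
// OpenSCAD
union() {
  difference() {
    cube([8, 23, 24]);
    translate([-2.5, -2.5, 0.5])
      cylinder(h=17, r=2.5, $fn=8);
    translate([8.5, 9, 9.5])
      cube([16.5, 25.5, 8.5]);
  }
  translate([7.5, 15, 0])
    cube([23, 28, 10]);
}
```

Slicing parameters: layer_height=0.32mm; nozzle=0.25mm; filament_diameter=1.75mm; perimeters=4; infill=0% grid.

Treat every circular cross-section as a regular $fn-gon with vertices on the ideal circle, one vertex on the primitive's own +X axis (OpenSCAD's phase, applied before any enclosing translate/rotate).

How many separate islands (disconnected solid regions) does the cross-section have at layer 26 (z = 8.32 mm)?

At z = 8.32 mm: the 8×23 cube contributes its full rectangle; the cylinder at (-2.5, -2.5): section is a regular 8-gon, circumradius r=2.5; the cube at (8.5, 9) is not intersected at this z (z outside [9.5, 18]); Subtracting the remaining from the first: starting from the 8×23 cube, the r=2.5 cylinder at (-2.5, -2.5) misses the remaining region (no effect) — 1 connected region; the cube at (7.5, 15) is present — its section is the full 23×28 rectangle; Combining (union): the regions partially overlap (shared area 4.00 mm²), so overlapping operands fuse into one piece — 1 connected region. Overall, the cross-section is a single solid region. Island count = 1.

1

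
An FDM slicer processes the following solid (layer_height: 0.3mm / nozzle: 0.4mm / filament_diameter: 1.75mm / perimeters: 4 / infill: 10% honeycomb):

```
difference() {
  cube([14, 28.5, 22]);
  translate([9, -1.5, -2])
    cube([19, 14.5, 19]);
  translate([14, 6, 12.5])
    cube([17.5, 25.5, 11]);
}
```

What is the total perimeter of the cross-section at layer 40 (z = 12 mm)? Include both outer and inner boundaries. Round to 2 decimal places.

85.00 mm

At z = 12 mm: the 14×28.5 cube contributes its full rectangle (perimeter 85.00 mm); the cube at (9, -1.5) is present — its section is the full 19×14.5 rectangle (perimeter 67.00 mm); the cube at (14, 6) is not intersected at this z (z outside [12.5, 23.5]); Taking the first minus the rest: starting from the 14×28.5 cube, the 19×14.5 cube at (9, -1.5) partially overlaps it — only the 65.00 mm² overlap (of its 275.50 mm²) is removed, clipping the outline — boundary = 85.00 mm. Overall, the cross-section is a single solid region. Total boundary length (outer) = 85.00 mm.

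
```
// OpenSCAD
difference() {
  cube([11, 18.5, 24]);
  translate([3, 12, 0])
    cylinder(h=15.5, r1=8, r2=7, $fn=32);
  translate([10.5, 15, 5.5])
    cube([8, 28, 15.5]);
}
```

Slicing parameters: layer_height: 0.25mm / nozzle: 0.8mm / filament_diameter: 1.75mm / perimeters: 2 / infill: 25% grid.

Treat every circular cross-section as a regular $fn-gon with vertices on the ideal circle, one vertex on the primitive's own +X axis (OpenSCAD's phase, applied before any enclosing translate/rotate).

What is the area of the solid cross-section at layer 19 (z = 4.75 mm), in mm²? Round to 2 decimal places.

At z = 4.75 mm: the cube is present — its section is the full 11×18.5 rectangle (area 203.50 mm²); the cone at (3, 12): at t=0.306 of its height the radius interpolates to r₁+(r₂−r₁)t = 7.694, giving a regular 32-gon of that circumradius (area = (32/2)·7.694²·sin(360°/32) = 184.76 mm²); the cube at (10.5, 15) does not reach this height (z outside [5.5, 21]); Subtracting the remaining from the first: starting from the 11×18.5 cube (203.50 mm²), the cone at (3, 12) partially overlaps it — only the 131.07 mm² overlap (of its 184.76 mm²) is removed, clipping the outline — area = 72.43 mm². Overall, the cross-section is a single solid region. Net area = 72.43 mm².

72.43 mm²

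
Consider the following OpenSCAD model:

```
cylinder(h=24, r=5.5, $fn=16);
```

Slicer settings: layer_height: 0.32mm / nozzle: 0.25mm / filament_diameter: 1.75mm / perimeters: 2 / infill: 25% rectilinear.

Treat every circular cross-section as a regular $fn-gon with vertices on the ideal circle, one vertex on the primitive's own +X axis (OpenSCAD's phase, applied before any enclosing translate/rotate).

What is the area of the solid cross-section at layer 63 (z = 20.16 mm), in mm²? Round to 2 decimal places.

92.61 mm²

At z = 20.16 mm: the r=5.5 cylinder contributes a regular 16-gon of circumradius 5.5 (area = (16/2)·5.500²·sin(360°/16) = 92.61 mm²). Overall, the cross-section is a single solid region. Net area = 92.61 mm².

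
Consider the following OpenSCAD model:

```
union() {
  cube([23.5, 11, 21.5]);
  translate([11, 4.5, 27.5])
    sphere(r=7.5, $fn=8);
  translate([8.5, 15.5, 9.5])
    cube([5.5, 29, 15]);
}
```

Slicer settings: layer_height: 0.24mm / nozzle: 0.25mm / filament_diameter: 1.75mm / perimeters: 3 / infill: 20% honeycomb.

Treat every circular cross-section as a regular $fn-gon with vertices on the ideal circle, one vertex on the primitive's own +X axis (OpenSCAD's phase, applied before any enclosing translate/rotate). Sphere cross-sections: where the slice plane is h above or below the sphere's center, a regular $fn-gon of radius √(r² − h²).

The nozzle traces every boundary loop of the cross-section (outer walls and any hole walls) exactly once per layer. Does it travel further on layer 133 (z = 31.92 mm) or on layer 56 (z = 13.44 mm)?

layer 56 (z = 13.44 mm)

Layer 133 (z = 31.92): the cube is not intersected at this z (z outside [0, 21.5]); the r=7.5 sphere at (11, 4.5) contributes a regular 8-gon of circumradius √(7.5²−4.42²) = 6.059 (perimeter = 2·8·6.059·sin(180°/8) = 37.10 mm); the cube at (8.5, 15.5) does not reach this height (z outside [9.5, 24.5]); Merging all regions: only the r=7.5 sphere at (11, 4.5) is present, so the union is just that shape — boundary = 37.10 mm. So its perimeter = 37.10 mm. Layer 56 (z = 13.44): the 23.5×11 cube contributes its full rectangle (perimeter 69.00 mm); the sphere at (11, 4.5) does not reach this height (|z−center|=14.060 > r=7.5); the 5.5×29 cube at (8.5, 15.5) contributes its full rectangle (perimeter 69.00 mm); Merging all regions: the 2 present regions are separate (no shared area or edge), so areas and boundary lengths simply add and each stays a separate island — boundary = 138.00 mm. So its perimeter = 138.00 mm. Layer 56 is larger (138.00 vs 37.10 mm).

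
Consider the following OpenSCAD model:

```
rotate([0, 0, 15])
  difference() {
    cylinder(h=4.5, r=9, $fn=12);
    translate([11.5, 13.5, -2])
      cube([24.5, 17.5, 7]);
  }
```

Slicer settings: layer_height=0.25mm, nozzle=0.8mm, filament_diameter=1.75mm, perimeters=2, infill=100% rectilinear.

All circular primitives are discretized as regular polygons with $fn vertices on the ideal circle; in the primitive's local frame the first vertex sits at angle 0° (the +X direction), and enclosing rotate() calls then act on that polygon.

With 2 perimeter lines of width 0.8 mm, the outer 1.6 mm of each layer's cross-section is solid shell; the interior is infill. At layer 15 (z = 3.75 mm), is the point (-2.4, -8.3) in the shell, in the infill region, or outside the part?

At z = 3.75 mm: the cylinder: section is a regular 12-gon, circumradius r=9; the cube at (11.5, 13.5) (footprint 24.5×17.5) is included at this height; Subtracting the remaining from the first: starting from the r=9 cylinder, the 24.5×17.5 cube at (11.5, 13.5) misses the remaining region (no effect) — 1 connected region; (whole slice rotated 15° about Z — lengths, areas and connectivity unchanged). Overall, the cross-section is a single solid region. Undo the 15° rotation: the query point maps to (-4.466, -7.396) in the un-rotated model frame. The nearest boundary edge runs (-4.50, -7.79)→(-7.79, -4.50); distance from the point to it = 0.31 mm. The point is inside the cross-section, 0.31 mm from the nearest boundary — within the 1.6 mm shell band (2 × 0.8).

shell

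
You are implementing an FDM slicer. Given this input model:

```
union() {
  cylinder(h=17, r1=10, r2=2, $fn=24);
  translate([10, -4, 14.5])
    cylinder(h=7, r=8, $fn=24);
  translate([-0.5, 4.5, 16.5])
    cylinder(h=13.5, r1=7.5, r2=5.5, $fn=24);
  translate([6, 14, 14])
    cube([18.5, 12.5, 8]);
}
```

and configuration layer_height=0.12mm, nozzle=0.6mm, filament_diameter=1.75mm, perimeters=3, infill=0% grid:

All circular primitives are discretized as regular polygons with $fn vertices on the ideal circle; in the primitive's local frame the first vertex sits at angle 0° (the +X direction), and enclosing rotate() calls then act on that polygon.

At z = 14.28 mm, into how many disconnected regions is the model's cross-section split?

At z = 14.28 mm: the cone (r1=10→r2=2) has section circumradius 3.280 here — a regular 24-gon; the cylinder at (10, -4) is not intersected at this z (z outside [14.5, 21.5]); the cone at (-0.5, 4.5) does not reach this height (z outside [16.5, 30]); the cube at (6, 14) is present — its section is the full 18.5×12.5 rectangle; Taking the union: the 2 present regions are separate (no shared area or edge), so areas and boundary lengths simply add and each stays a separate island — 2 connected regions. The result has 2 disconnected regions.

2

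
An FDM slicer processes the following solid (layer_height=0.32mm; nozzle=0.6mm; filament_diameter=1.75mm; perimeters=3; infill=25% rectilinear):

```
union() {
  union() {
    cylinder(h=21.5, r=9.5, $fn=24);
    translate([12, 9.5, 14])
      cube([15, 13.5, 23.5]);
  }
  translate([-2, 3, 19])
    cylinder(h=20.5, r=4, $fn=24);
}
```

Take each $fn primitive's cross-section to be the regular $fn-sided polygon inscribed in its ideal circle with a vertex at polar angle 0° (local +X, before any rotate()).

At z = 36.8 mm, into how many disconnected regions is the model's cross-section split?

2

At z = 36.8 mm: the cylinder is not intersected at this z (z outside [0, 21.5]); the cube at (12, 9.5) (footprint 15×13.5) is included at this height; Merging all regions: only the 15×13.5 cube at (12, 9.5) is present, so the union is just that shape — 1 connected region; the r=4 cylinder at (-2, 3) gives a regular 24-gon of circumradius 4 (constant along its height); Merging all regions: the 2 present regions are separate (no shared area or edge), so areas and boundary lengths simply add and each stays a separate island — 2 connected regions. The result has 2 disconnected regions.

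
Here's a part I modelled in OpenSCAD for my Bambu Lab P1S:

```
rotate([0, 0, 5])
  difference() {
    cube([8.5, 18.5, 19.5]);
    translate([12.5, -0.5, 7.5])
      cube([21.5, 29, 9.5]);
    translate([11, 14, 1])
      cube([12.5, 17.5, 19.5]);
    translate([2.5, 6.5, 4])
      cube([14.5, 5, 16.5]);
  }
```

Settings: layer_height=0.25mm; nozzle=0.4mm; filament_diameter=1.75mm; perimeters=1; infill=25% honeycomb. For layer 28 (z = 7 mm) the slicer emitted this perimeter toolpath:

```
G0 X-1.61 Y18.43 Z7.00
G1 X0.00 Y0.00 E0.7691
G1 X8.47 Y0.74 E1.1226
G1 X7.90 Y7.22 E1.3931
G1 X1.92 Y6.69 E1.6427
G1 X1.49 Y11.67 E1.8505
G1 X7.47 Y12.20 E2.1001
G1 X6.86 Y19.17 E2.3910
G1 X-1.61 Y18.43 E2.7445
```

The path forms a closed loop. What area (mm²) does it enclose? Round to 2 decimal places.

127.27 mm²

Apply the shoelace formula to the sequence of (X, Y) vertices; enclosed area = 127.27 mm².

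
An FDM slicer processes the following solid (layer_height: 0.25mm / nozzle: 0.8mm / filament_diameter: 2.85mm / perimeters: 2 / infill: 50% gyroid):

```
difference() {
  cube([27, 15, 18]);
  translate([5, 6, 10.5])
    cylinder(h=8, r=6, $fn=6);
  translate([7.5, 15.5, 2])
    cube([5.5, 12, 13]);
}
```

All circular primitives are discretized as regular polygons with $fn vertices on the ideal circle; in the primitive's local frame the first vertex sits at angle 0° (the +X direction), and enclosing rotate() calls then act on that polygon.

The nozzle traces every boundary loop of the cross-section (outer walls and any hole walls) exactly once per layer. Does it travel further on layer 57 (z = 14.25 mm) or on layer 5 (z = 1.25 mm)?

Layer 57 (z = 14.25): the cube is present — its section is the full 27×15 rectangle (perimeter 84.00 mm); the r=6 cylinder at (5, 6) gives a regular 6-gon of circumradius 6 (constant along its height) (perimeter = 2·6·6.000·sin(180°/6) = 36.00 mm); the cube at (7.5, 15.5) is present — its section is the full 5.5×12 rectangle (perimeter 35.00 mm); After the difference (first − rest): starting from the 27×15 cube, the r=6 cylinder at (5, 6) partially overlaps it — only the 91.80 mm² overlap (of its 93.53 mm²) is removed, clipping the outline; the 5.5×12 cube at (7.5, 15.5) misses the remaining region (no effect) — boundary = 112.54 mm. So its perimeter = 112.54 mm. Layer 5 (z = 1.25): the cube (footprint 27×15) is included at this height (perimeter 84.00 mm); the cylinder at (5, 6) is not intersected at this z (z outside [10.5, 18.5]); the cube at (7.5, 15.5) is absent (z outside [2, 15]); After the difference (first − rest): none of the subtracted shapes is present at this height, so the 27×15 cube is unchanged — boundary = 84.00 mm. So its perimeter = 84.00 mm. Layer 57 is larger (112.54 vs 84.00 mm).

layer 57 (z = 14.25 mm)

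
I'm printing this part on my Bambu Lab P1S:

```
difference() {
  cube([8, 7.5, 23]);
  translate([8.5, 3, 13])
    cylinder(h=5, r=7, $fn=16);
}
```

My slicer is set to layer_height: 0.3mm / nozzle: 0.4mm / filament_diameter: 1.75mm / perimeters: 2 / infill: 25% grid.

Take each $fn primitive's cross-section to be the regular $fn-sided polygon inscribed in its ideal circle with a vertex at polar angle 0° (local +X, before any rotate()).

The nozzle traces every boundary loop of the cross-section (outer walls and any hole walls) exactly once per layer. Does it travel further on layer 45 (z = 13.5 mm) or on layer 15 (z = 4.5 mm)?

layer 15 (z = 4.5 mm)

Layer 45 (z = 13.5): the cube (footprint 8×7.5) is included at this height (perimeter 31.00 mm); the r=7 cylinder at (8.5, 3) gives a regular 16-gon of circumradius 7 (constant along its height) (perimeter = 2·16·7.000·sin(180°/16) = 43.70 mm); After the difference (first − rest): starting from the 8×7.5 cube, the r=7 cylinder at (8.5, 3) partially overlaps it — only the 45.04 mm² overlap (of its 150.01 mm²) is removed, clipping the outline — boundary = 21.04 mm. So its perimeter = 21.04 mm. Layer 15 (z = 4.5): the cube is present — its section is the full 8×7.5 rectangle (perimeter 31.00 mm); the cylinder at (8.5, 3) is absent (z outside [13, 18]); After the difference (first − rest): none of the subtracted shapes is present at this height, so the 8×7.5 cube is unchanged — boundary = 31.00 mm. So its perimeter = 31.00 mm. Layer 15 is larger (31.00 vs 21.04 mm).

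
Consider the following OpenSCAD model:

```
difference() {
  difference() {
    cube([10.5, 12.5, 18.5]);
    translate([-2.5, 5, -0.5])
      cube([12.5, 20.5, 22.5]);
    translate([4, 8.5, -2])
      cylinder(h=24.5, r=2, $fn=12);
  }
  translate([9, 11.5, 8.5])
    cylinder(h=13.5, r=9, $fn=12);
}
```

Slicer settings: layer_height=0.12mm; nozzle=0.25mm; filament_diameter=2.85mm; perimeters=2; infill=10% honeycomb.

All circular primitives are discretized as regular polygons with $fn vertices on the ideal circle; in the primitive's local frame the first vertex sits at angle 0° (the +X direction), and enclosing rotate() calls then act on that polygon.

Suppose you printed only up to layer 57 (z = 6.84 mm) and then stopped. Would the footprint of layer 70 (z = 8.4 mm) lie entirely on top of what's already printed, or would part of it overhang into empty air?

entirely on top

Compare the two slices. At z = 6.84: the cube (footprint 10.5×12.5) is included at this height (area 131.25 mm²); the cube at (-2.5, 5) is present — its section is the full 12.5×20.5 rectangle (area 256.25 mm²); the r=2 cylinder at (4, 8.5) gives a regular 12-gon of circumradius 2 (constant along its height) (area = (12/2)·2.000²·sin(360°/12) = 12.00 mm²); Taking the first minus the rest: starting from the 10.5×12.5 cube (131.25 mm²), the 12.5×20.5 cube at (-2.5, 5) partially overlaps it — only the 75.00 mm² overlap (of its 256.25 mm²) is removed, clipping the outline; the r=2 cylinder at (4, 8.5) misses the remaining region (no effect) — area = 56.25 mm²; the cylinder at (9, 11.5) does not reach this height (z outside [8.5, 22]); Taking the first minus the rest: none of the subtracted shapes is present at this height, so the result so far is unchanged — area = 56.25 mm². At z = 8.4: the cube (footprint 10.5×12.5) is included at this height (area 131.25 mm²); the cube at (-2.5, 5) (footprint 12.5×20.5) is included at this height (area 256.25 mm²); the cylinder at (4, 8.5): section is a regular 12-gon, circumradius r=2 (area = (12/2)·2.000²·sin(360°/12) = 12.00 mm²); After the difference (first − rest): starting from the 10.5×12.5 cube (131.25 mm²), the 12.5×20.5 cube at (-2.5, 5) partially overlaps it — only the 75.00 mm² overlap (of its 256.25 mm²) is removed, clipping the outline; the r=2 cylinder at (4, 8.5) misses the remaining region (no effect) — area = 56.25 mm²; the cylinder at (9, 11.5) does not reach this height (z outside [8.5, 22]); Taking the first minus the rest: none of the subtracted shapes is present at this height, so that combined region is unchanged — area = 56.25 mm². Checking containment: the cross-section at z = 8.4 is a subset of the cross-section at z = 6.84.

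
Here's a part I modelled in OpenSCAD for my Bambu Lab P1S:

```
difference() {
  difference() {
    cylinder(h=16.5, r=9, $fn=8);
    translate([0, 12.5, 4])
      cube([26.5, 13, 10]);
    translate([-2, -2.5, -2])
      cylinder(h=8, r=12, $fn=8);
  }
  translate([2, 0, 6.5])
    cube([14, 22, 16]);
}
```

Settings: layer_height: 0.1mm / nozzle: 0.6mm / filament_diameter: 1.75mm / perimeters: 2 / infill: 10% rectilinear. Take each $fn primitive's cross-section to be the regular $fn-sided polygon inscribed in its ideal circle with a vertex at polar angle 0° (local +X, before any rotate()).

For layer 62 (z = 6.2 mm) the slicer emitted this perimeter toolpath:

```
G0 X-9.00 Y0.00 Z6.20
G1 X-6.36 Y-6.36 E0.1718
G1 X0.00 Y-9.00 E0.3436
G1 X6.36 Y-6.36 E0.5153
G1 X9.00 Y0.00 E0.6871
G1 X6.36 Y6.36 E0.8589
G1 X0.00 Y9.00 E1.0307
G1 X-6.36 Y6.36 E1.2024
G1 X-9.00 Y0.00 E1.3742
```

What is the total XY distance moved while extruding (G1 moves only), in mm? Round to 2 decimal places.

Sum the Euclidean lengths of each G1 segment: total = 55.09 mm.

55.09 mm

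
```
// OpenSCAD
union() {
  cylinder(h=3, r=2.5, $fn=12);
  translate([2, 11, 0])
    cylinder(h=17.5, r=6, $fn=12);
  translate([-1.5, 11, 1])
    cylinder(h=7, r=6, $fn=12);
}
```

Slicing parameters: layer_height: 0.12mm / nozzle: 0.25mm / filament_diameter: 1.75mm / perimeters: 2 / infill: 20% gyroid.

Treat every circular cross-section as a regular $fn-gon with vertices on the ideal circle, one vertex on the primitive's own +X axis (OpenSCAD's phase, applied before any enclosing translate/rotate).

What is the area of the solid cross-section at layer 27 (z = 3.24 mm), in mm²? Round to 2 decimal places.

At z = 3.24 mm: the cylinder does not reach this height (z outside [0, 3]); the r=6 cylinder at (2, 11) contributes a regular 12-gon of circumradius 6 (area = (12/2)·6.000²·sin(360°/12) = 108.00 mm²); the r=6 cylinder at (-1.5, 11) contributes a regular 12-gon of circumradius 6 (area = (12/2)·6.000²·sin(360°/12) = 108.00 mm²); Taking the union: the regions partially overlap — summed areas 216.00 mm² minus the doubly-counted overlap 67.64 mm² gives 148.36 mm² — area = 148.36 mm². Overall, the cross-section is a single solid region. Net area = 148.36 mm².

148.36 mm²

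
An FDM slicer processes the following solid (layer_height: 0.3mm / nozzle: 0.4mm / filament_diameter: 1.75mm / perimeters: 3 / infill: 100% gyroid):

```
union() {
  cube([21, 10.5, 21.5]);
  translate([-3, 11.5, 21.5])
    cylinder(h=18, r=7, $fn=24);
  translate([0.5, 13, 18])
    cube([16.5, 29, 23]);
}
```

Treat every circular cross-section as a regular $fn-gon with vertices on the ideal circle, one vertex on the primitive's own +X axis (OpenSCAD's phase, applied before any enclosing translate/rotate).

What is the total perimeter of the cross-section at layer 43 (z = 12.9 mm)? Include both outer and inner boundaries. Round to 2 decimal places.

At z = 12.9 mm: the cube is present — its section is the full 21×10.5 rectangle (perimeter 63.00 mm); the cylinder at (-3, 11.5) is not intersected at this z (z outside [21.5, 39.5]); the cube at (0.5, 13) does not reach this height (z outside [18, 41]); Merging all regions: only the 21×10.5 cube is present, so the union is just that shape — boundary = 63.00 mm. Overall, the cross-section is a single solid region. Total boundary length (outer) = 63.00 mm.

63.00 mm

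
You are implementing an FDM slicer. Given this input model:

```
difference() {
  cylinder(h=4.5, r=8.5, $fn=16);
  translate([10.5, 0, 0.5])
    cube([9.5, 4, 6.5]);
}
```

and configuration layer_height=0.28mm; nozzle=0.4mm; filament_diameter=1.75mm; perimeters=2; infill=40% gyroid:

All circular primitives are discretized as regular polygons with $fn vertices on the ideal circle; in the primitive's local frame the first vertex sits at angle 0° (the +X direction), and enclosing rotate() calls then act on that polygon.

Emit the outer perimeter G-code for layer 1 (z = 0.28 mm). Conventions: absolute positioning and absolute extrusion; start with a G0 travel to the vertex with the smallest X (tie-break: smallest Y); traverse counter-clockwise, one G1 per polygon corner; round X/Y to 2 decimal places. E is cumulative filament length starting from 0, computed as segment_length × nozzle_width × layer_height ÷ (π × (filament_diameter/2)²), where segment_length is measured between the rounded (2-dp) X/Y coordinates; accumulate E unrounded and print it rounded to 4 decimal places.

At z = 0.28 mm: the cylinder: section is a regular 16-gon, circumradius r=8.5; the cube at (10.5, 0) is not intersected at this z (z outside [0.5, 7]); Taking the first minus the rest: none of the subtracted shapes is present at this height, so the r=8.5 cylinder is unchanged — 1 connected region. The outline is a single polygon with 16 vertices. Extrusion per mm of travel: 0.4 × 0.28 / (π × 0.875²) = 0.046564. Accumulating E over each segment gives final E = 2.4703.

G0 X-8.50 Y0.00 Z0.28
G1 X-7.85 Y-3.25 E0.1543
G1 X-6.01 Y-6.01 E0.3088
G1 X-3.25 Y-7.85 E0.4632
G1 X0.00 Y-8.50 E0.6176
G1 X3.25 Y-7.85 E0.7719
G1 X6.01 Y-6.01 E0.9264
G1 X7.85 Y-3.25 E1.0808
G1 X8.50 Y0.00 E1.2352
G1 X7.85 Y3.25 E1.3895
G1 X6.01 Y6.01 E1.5439
G1 X3.25 Y7.85 E1.6984
G1 X0.00 Y8.50 E1.8527
G1 X-3.25 Y7.85 E2.0071
G1 X-6.01 Y6.01 E2.1615
G1 X-7.85 Y3.25 E2.3160
G1 X-8.50 Y0.00 E2.4703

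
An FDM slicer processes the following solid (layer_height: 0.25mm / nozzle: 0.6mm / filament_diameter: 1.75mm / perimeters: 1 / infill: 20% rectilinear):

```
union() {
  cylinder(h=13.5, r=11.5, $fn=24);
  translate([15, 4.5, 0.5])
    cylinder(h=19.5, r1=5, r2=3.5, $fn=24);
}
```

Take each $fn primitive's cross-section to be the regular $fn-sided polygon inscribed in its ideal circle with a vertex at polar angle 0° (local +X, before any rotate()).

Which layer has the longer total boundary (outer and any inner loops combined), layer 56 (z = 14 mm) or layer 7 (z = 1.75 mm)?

Layer 56 (z = 14): the cylinder is absent (z outside [0, 13.5]); the cone at (15, 4.5) (r1=5→r2=3.5) has section circumradius 3.962 here — a regular 24-gon (perimeter = 2·24·3.962·sin(180°/24) = 24.82 mm); Combining (union): only the cone at (15, 4.5) is present, so the union is just that shape — boundary = 24.82 mm. So its perimeter = 24.82 mm. Layer 7 (z = 1.75): the r=11.5 cylinder gives a regular 24-gon of circumradius 11.5 (constant along its height) (perimeter = 2·24·11.500·sin(180°/24) = 72.05 mm); the cone at (15, 4.5): at t=0.064 of its height the radius interpolates to r₁+(r₂−r₁)t = 4.904, giving a regular 24-gon of that circumradius (perimeter = 2·24·4.904·sin(180°/24) = 30.72 mm); Taking the union: the regions partially overlap (shared area 1.78 mm²), so the edge portions inside another operand are dropped and the merged outline is re-measured after clipping — boundary = 94.47 mm. So its perimeter = 94.47 mm. Layer 7 is larger (94.47 vs 24.82 mm).

layer 7 (z = 1.75 mm)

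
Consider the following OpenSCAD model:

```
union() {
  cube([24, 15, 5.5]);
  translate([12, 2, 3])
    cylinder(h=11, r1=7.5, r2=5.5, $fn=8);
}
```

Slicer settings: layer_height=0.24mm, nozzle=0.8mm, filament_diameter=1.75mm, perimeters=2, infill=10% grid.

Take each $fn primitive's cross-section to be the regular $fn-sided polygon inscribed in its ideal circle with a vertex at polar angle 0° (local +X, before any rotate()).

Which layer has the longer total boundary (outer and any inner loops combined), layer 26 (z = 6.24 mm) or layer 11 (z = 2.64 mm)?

layer 11 (z = 2.64 mm)

Layer 26 (z = 6.24): the cube is absent (z outside [0, 5.5]); the cone at (12, 2) contributes a regular 8-gon of circumradius 6.911 (interpolated between r1=7.5 and r2=5.5 at t=0.295) (perimeter = 2·8·6.911·sin(180°/8) = 42.32 mm); Taking the union: only the cone at (12, 2) is present, so the union is just that shape — boundary = 42.32 mm. So its perimeter = 42.32 mm. Layer 11 (z = 2.64): the cube is present — its section is the full 24×15 rectangle (perimeter 78.00 mm); the cone at (12, 2) is absent (z outside [3, 14]); Merging all regions: only the 24×15 cube is present, so the union is just that shape — boundary = 78.00 mm. So its perimeter = 78.00 mm. Layer 11 is larger (78.00 vs 42.32 mm).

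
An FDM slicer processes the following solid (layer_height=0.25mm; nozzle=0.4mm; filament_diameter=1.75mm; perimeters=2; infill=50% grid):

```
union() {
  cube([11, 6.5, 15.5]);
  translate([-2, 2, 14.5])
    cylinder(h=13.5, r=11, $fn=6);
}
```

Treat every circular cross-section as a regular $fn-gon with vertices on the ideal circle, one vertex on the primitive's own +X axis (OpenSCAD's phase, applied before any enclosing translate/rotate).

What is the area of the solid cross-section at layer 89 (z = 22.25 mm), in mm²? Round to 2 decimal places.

314.37 mm²

At z = 22.25 mm: the cube is not intersected at this z (z outside [0, 15.5]); the cylinder at (-2, 2): section is a regular 6-gon, circumradius r=11 (area = (6/2)·11.000²·sin(360°/6) = 314.37 mm²); Taking the union: only the r=11 cylinder at (-2, 2) is present, so the union is just that shape — area = 314.37 mm². Overall, the cross-section is a single solid region. Net area = 314.37 mm².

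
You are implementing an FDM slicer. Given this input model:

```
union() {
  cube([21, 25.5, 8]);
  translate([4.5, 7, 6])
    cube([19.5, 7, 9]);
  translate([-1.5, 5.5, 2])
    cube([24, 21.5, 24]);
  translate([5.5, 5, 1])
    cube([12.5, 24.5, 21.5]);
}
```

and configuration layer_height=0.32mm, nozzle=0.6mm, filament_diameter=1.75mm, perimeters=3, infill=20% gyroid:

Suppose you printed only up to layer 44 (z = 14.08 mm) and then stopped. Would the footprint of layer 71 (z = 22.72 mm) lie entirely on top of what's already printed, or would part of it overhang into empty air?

entirely on top

Compare the two slices. At z = 14.08: the cube does not reach this height (z outside [0, 8]); the 19.5×7 cube at (4.5, 7) contributes its full rectangle (area 136.50 mm²); the cube at (-1.5, 5.5) is present — its section is the full 24×21.5 rectangle (area 516.00 mm²); the cube at (5.5, 5) (footprint 12.5×24.5) is included at this height (area 306.25 mm²); Merging all regions: the regions partially overlap — summed areas 958.75 mm² minus the doubly-counted overlap 394.75 mm² gives 564.00 mm² — area = 564.00 mm². At z = 22.72: the cube is not intersected at this z (z outside [0, 8]); the cube at (4.5, 7) does not reach this height (z outside [6, 15]); the 24×21.5 cube at (-1.5, 5.5) contributes its full rectangle (area 516.00 mm²); the cube at (5.5, 5) is not intersected at this z (z outside [1, 22.5]); Taking the union: only the 24×21.5 cube at (-1.5, 5.5) is present, so the union is just that shape — area = 516.00 mm². Checking containment: the cross-section at z = 22.72 is a subset of the cross-section at z = 14.08.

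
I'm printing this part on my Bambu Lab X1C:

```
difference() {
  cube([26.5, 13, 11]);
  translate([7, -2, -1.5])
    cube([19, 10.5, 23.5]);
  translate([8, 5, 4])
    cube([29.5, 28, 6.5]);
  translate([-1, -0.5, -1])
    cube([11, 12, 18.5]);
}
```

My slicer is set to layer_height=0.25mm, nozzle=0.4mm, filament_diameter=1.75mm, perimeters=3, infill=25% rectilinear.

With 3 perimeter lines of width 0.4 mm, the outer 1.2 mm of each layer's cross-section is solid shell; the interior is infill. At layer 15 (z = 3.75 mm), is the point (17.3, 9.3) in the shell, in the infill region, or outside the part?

shell

At z = 3.75 mm: the cube (footprint 26.5×13) is included at this height; the cube at (7, -2) is present — its section is the full 19×10.5 rectangle; the cube at (8, 5) is not intersected at this z (z outside [4, 10.5]); the 11×12 cube at (-1, -0.5) contributes its full rectangle; Taking the first minus the rest: starting from the 26.5×13 cube, the 19×10.5 cube at (7, -2) partially overlaps it — only the 161.50 mm² overlap (of its 199.50 mm²) is removed, clipping the outline; the 11×12 cube at (-1, -0.5) partially overlaps it — only the 89.50 mm² overlap (of its 132.00 mm²) is removed, clipping the outline — 1 connected region. Overall, the cross-section is a single solid region. The nearest boundary edge runs (26.00, 8.50)→(10.00, 8.50); distance from the point to it = 0.80 mm. The point is inside the cross-section, 0.80 mm from the nearest boundary — within the 1.2 mm shell band (3 × 0.4).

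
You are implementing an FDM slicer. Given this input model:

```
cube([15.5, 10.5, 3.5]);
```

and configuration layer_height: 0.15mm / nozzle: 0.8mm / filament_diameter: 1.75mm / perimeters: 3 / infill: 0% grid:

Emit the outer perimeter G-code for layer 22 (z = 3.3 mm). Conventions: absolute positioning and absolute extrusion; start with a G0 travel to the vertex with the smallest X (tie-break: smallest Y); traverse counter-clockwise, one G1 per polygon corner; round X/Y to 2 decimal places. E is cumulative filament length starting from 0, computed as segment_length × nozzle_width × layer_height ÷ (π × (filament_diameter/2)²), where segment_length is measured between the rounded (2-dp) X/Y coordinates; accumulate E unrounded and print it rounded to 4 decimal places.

At z = 3.3 mm: the cube is present — its section is the full 15.5×10.5 rectangle. The outline is a single polygon with 4 vertices. Extrusion per mm of travel: 0.8 × 0.15 / (π × 0.875²) = 0.049890. Accumulating E over each segment gives final E = 2.5943.

G0 X0.00 Y0.00 Z3.30
G1 X15.50 Y0.00 E0.7733
G1 X15.50 Y10.50 E1.2971
G1 X0.00 Y10.50 E2.0704
G1 X0.00 Y0.00 E2.5943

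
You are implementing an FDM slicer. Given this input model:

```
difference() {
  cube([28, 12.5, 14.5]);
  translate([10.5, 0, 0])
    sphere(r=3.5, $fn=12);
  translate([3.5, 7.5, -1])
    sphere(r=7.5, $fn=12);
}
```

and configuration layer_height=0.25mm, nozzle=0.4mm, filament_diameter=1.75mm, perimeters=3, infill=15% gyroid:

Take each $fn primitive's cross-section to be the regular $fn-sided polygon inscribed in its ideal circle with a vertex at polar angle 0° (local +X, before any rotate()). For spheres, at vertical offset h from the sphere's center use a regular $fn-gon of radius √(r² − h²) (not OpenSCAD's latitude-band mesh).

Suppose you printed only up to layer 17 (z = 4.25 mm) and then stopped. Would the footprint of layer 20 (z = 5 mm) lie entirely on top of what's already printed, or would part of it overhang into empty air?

part overhangs

Compare the two slices. At z = 4.25: the cube (footprint 28×12.5) is included at this height (area 350.00 mm²); the sphere at (10.5, 0) is not intersected at this z (|z−center|=4.250 > r=3.5); the r=7.5 sphere at (3.5, 7.5) slices to a regular 12-gon of circumradius 5.356 (√(r²−h²) with h=5.25 from center) (area = (12/2)·5.356²·sin(360°/12) = 86.06 mm²); Subtracting the remaining from the first: starting from the 28×12.5 cube (350.00 mm²), the r=7.5 sphere at (3.5, 7.5) partially overlaps it — only the 76.27 mm² overlap (of its 86.06 mm²) is removed, clipping the outline — area = 273.73 mm². At z = 5: the cube is present — its section is the full 28×12.5 rectangle (area 350.00 mm²); the sphere at (10.5, 0) does not reach this height (|z−center|=5.000 > r=3.5); the r=7.5 sphere at (3.5, 7.5) slices to a regular 12-gon of circumradius 4.500 (√(r²−h²) with h=6 from center) (area = (12/2)·4.500²·sin(360°/12) = 60.75 mm²); After the difference (first − rest): starting from the 28×12.5 cube (350.00 mm²), the r=7.5 sphere at (3.5, 7.5) partially overlaps it — only the 57.45 mm² overlap (of its 60.75 mm²) is removed, clipping the outline — area = 292.55 mm². Checking containment: at z = 5 the cross-section extends beyond the z = 4.25 cross-section by about 18.82 mm².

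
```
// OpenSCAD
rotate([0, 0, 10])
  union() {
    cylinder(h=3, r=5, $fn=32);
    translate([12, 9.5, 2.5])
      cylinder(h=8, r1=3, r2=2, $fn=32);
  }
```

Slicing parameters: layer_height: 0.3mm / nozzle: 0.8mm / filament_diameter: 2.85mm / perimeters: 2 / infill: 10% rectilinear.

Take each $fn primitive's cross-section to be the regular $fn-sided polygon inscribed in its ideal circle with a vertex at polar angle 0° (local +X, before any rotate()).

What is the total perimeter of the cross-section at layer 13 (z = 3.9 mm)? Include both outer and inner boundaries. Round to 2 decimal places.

17.72 mm

At z = 3.9 mm: the cylinder is absent (z outside [0, 3]); the cone at (12, 9.5) (r1=3→r2=2) has section circumradius 2.825 here — a regular 32-gon (perimeter = 2·32·2.825·sin(180°/32) = 17.72 mm); Taking the union: only the cone at (12, 9.5) is present, so the union is just that shape — boundary = 17.72 mm; (rotated 10° about Z; rotation is an isometry so areas/perimeters/island counts are preserved). Overall, the cross-section is a single solid region. Total boundary length (outer) = 17.72 mm.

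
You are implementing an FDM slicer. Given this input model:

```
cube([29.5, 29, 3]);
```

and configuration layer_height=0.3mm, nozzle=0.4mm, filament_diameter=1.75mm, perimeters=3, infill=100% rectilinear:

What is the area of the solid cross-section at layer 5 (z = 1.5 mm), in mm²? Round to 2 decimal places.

855.50 mm²

At z = 1.5 mm: the cube (footprint 29.5×29) is included at this height (area 855.50 mm²). Overall, the cross-section is a single solid region. Net area = 855.50 mm².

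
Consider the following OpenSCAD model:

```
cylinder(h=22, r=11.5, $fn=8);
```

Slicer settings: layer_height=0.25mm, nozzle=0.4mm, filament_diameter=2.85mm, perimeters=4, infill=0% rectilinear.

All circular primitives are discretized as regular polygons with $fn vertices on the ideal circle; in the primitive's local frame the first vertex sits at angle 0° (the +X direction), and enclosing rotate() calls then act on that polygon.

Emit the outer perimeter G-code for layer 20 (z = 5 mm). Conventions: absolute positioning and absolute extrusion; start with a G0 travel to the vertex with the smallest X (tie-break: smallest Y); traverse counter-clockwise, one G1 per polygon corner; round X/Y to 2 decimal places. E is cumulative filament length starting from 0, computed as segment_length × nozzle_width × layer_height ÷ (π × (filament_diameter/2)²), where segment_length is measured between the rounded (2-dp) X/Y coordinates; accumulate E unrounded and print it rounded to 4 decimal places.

G0 X-11.50 Y0.00 Z5.00
G1 X-8.13 Y-8.13 E0.1380
G1 X0.00 Y-11.50 E0.2759
G1 X8.13 Y-8.13 E0.4139
G1 X11.50 Y0.00 E0.5518
G1 X8.13 Y8.13 E0.6898
G1 X0.00 Y11.50 E0.8277
G1 X-8.13 Y8.13 E0.9657
G1 X-11.50 Y0.00 E1.1037

At z = 5 mm: the r=11.5 cylinder contributes a regular 8-gon of circumradius 11.5. The outline is a single polygon with 8 vertices. Extrusion per mm of travel: 0.4 × 0.25 / (π × 1.425²) = 0.015675. Accumulating E over each segment gives final E = 1.1037.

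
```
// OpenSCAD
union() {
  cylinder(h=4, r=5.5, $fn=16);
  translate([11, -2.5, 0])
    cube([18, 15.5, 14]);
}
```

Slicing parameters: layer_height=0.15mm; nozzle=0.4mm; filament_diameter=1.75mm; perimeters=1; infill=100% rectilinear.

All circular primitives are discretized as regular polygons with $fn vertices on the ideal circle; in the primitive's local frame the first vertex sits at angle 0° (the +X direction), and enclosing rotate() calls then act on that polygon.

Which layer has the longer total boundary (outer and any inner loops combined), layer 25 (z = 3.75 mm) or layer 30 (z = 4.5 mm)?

layer 25 (z = 3.75 mm)

Layer 25 (z = 3.75): the cylinder: section is a regular 16-gon, circumradius r=5.5 (perimeter = 2·16·5.500·sin(180°/16) = 34.34 mm); the 18×15.5 cube at (11, -2.5) contributes its full rectangle (perimeter 67.00 mm); Taking the union: the 2 present regions are separate (no shared area or edge), so areas and boundary lengths simply add and each stays a separate island — boundary = 101.34 mm. So its perimeter = 101.34 mm. Layer 30 (z = 4.5): the cylinder is absent (z outside [0, 4]); the cube at (11, -2.5) (footprint 18×15.5) is included at this height (perimeter 67.00 mm); Taking the union: only the 18×15.5 cube at (11, -2.5) is present, so the union is just that shape — boundary = 67.00 mm. So its perimeter = 67.00 mm. Layer 25 is larger (101.34 vs 67.00 mm).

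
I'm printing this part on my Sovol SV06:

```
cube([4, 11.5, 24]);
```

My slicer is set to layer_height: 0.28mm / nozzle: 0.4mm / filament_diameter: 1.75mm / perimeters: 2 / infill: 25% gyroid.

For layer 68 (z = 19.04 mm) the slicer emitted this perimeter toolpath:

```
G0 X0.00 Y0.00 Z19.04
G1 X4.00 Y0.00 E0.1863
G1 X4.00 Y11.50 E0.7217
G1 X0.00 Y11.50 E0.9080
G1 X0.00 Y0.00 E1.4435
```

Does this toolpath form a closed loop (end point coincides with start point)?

Start point (G0): (0.00, 0.00). End point (last G1): the path returns to the start — closed.

yes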